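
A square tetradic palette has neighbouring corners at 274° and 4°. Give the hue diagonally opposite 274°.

A square tetradic scheme places four hues 90° apart; opposite corners are 180° apart.
274 + 180 = 454 → 454 − 360 = 94°

94°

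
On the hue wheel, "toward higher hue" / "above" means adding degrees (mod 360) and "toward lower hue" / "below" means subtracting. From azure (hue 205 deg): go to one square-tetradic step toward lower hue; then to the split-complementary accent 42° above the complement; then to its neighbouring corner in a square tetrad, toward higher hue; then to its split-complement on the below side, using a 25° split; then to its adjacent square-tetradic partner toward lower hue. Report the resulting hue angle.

205 − 90 = 115°   (square ↓)
115 + 222 = 337°   (split-comp 42° ↑)
337 + 90 = 427 → 427 − 360 = 67°   (square ↑)
67 + 155 = 222°   (split-comp 25° ↓)
222 − 90 = 132°   (square ↓)

132°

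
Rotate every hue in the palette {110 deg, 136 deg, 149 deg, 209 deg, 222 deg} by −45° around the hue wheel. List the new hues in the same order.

65°, 91°, 104°, 164°, 177°

110 − 45 = 65°
136 − 45 = 91°
149 − 45 = 104°
209 − 45 = 164°
222 − 45 = 177°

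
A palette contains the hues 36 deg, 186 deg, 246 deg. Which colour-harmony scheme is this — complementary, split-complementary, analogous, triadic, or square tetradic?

Sort the hues: 36°, 186°, 246°.
Successive gaps around the wheel: 150°, 60°, 150°.
Two 150° gaps and one 60° gap — a base hue opposite a pair of accents 30° either side of its complement — is the split-complementary pattern.

split-complementary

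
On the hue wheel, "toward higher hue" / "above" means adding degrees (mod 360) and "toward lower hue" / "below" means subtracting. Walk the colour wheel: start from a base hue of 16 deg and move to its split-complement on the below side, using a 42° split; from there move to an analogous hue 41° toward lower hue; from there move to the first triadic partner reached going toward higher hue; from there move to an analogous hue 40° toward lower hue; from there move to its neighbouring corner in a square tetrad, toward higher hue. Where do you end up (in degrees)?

283°

+138° (split-comp 42° ↓): 16 + 138 = 154°
−41° (analog 41° ↓): 154 − 41 = 113°
+120° (triadic ↑): 113 + 120 = 233°
−40° (analog 40° ↓): 233 − 40 = 193°
+90° (square ↑): 193 + 90 = 283°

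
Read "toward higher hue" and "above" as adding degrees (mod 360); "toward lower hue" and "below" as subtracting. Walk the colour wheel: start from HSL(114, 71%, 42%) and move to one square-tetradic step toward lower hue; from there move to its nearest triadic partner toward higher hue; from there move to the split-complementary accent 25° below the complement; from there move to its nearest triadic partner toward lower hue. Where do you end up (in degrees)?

179°

−90° (square ↓): 114 − 90 = 24°
+120° (triadic ↑): 24 + 120 = 144°
+155° (split-comp 25° ↓): 144 + 155 = 299°
−120° (triadic ↓): 299 − 120 = 179°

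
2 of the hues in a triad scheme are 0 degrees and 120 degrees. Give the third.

240°

A triad places three hues 120° apart.
The full set through 0° is {0°, 120°, 240°}.
Given {0°, 120°}, the missing hue is 240°.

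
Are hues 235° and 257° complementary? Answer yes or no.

no

Angular distance: |235 − 257| = 22 = 22°.
Complementary requires 180°.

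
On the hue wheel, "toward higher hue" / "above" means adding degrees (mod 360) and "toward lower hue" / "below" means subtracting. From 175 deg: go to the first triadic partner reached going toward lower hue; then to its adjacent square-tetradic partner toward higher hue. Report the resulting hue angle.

145°

−120° (triadic ↓): 175 − 120 = 55°
+90° (square ↑): 55 + 90 = 145°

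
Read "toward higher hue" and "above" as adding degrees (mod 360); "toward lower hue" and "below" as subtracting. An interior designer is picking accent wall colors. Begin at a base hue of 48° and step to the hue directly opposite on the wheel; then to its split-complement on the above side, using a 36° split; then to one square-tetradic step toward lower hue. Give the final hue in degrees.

+180° (complement): 48 + 180 = 228°
+216° (split-comp 36° ↑): 228 + 216 = 444 → 444 − 360 = 84°
−90° (square ↓): 84 − 90 = -6 → -6 + 360 = 354°

354°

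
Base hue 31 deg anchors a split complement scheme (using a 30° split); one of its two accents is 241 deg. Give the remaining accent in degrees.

181°

Split-complementary hues sit 30° either side of the complement.
Complement of the base 31°: 31 + 180 = 211°
The given accent 241° is 30° one side of 211°; the other accent sits 30° the other side: 211 − 30 = 181°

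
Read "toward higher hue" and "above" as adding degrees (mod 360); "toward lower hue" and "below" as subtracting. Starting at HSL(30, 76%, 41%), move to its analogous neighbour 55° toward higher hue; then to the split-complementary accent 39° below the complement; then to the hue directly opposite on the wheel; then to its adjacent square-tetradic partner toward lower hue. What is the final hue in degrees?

30 + 55 = 85°   (analog 55° ↑)
85 + 141 = 226°   (split-comp 39° ↓)
226 + 180 = 406 → 406 − 360 = 46°   (complement)
46 − 90 = -44 → -44 + 360 = 316°   (square ↓)

316°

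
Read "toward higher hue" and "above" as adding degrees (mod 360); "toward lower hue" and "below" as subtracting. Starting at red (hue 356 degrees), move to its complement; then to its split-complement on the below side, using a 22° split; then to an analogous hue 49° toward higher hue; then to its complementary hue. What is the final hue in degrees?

complement +180°: 356 + 180 = 536 → 536 − 360 = 176°
split-comp 22° ↓ +158°: 176 + 158 = 334°
analog 49° ↑ +49°: 334 + 49 = 383 → 383 − 360 = 23°
complement +180°: 23 + 180 = 203°

203°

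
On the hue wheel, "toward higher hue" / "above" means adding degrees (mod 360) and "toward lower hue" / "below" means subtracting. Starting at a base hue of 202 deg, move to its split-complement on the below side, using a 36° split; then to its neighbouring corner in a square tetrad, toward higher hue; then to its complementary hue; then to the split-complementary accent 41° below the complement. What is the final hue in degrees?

35°

+144° (split-comp 36° ↓): 202 + 144 = 346°
+90° (square ↑): 346 + 90 = 436 → 436 − 360 = 76°
+180° (complement): 76 + 180 = 256°
+139° (split-comp 41° ↓): 256 + 139 = 395 → 395 − 360 = 35°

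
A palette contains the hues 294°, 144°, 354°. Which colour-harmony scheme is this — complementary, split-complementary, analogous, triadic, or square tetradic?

split-complementary

Sort the hues: 144°, 294°, 354°.
Successive gaps around the wheel: 150°, 60°, 150°.
Two 150° gaps and one 60° gap — a base hue opposite a pair of accents 30° either side of its complement — is the split-complementary pattern.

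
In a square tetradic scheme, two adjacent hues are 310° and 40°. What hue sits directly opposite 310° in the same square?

130°

A square tetradic scheme places four hues 90° apart; opposite corners are 180° apart.
310 + 180 = 490 → 490 − 360 = 130°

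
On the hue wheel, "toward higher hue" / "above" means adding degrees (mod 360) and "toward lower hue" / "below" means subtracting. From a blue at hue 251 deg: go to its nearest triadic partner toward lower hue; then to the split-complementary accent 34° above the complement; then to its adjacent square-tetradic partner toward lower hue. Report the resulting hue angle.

triadic ↓ −120°: 251 − 120 = 131°
split-comp 34° ↑ +214°: 131 + 214 = 345°
square ↓ −90°: 345 − 90 = 255°

255°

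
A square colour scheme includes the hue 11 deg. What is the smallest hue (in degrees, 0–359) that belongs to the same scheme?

A square tetradic scheme places four hues every 90°.
The full set through 11° is {11°, 101°, 191°, 281°}.

11°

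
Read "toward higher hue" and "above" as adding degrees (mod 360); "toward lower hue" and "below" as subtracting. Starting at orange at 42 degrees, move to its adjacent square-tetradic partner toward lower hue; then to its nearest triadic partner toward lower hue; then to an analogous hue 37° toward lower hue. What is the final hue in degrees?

−90° (square ↓): 42 − 90 = -48 → -48 + 360 = 312°
−120° (triadic ↓): 312 − 120 = 192°
−37° (analog 37° ↓): 192 − 37 = 155°

155°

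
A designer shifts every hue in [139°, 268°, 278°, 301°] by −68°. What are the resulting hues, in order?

139 − 68 = 71°
268 − 68 = 200°
278 − 68 = 210°
301 − 68 = 233°

71°, 200°, 210°, 233°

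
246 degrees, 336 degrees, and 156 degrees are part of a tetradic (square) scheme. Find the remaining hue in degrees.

66°

A square tetradic scheme places four hues every 90°.
The full set through 156° is {66°, 156°, 246°, 336°}.
Given {156°, 246°, 336°}, the missing hue is 66°.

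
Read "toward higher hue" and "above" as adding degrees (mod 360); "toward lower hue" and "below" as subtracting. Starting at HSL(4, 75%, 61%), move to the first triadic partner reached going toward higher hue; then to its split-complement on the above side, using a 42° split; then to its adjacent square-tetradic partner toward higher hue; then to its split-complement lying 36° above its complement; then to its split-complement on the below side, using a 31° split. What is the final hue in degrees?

81°

triadic ↑ +120°: 4 + 120 = 124°
split-comp 42° ↑ +222°: 124 + 222 = 346°
square ↑ +90°: 346 + 90 = 436 → 436 − 360 = 76°
split-comp 36° ↑ +216°: 76 + 216 = 292°
split-comp 31° ↓ +149°: 292 + 149 = 441 → 441 − 360 = 81°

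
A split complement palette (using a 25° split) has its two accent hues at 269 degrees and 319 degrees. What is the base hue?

114°

The accents sit 25° either side of the complement, so the complement is their short-arc midpoint on the wheel.
Short-arc midpoint of 269° and 319°: 294°.
Base is 180° from the complement: 294 − 180 = 114°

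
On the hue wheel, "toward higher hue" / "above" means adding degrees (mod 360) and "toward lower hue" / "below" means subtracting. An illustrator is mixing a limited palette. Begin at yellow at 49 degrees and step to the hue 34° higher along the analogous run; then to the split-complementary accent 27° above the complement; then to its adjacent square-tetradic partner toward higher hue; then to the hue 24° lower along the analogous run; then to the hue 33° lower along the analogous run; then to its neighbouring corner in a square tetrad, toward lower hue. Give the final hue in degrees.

233°

49 + 34 = 83°   (analog 34° ↑)
83 + 207 = 290°   (split-comp 27° ↑)
290 + 90 = 380 → 380 − 360 = 20°   (square ↑)
20 − 24 = -4 → -4 + 360 = 356°   (analog 24° ↓)
356 − 33 = 323°   (analog 33° ↓)
323 − 90 = 233°   (square ↓)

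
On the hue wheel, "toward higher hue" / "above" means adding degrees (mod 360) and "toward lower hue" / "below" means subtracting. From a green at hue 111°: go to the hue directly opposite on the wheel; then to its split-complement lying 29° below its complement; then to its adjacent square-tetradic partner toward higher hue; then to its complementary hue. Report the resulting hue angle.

352°

complement +180°: 111 + 180 = 291°
split-comp 29° ↓ +151°: 291 + 151 = 442 → 442 − 360 = 82°
square ↑ +90°: 82 + 90 = 172°
complement +180°: 172 + 180 = 352°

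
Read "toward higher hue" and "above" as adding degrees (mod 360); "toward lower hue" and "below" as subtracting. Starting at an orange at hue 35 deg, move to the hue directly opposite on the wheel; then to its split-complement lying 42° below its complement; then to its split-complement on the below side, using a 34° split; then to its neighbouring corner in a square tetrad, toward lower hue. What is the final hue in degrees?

+180° (complement): 35 + 180 = 215°
+138° (split-comp 42° ↓): 215 + 138 = 353°
+146° (split-comp 34° ↓): 353 + 146 = 499 → 499 − 360 = 139°
−90° (square ↓): 139 − 90 = 49°

49°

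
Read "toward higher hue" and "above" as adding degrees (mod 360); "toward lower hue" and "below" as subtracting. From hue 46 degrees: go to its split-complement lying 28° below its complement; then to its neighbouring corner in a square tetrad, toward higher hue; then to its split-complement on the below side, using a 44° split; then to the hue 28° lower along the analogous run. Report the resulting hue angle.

46 + 152 = 198°   (split-comp 28° ↓)
198 + 90 = 288°   (square ↑)
288 + 136 = 424 → 424 − 360 = 64°   (split-comp 44° ↓)
64 − 28 = 36°   (analog 28° ↓)

36°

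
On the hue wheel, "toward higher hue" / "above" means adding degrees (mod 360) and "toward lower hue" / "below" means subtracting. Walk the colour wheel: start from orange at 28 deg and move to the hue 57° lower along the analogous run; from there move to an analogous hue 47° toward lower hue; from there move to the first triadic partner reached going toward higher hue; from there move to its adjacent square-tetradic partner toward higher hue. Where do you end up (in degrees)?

28 − 57 = -29 → -29 + 360 = 331°   (analog 57° ↓)
331 − 47 = 284°   (analog 47° ↓)
284 + 120 = 404 → 404 − 360 = 44°   (triadic ↑)
44 + 90 = 134°   (square ↑)

134°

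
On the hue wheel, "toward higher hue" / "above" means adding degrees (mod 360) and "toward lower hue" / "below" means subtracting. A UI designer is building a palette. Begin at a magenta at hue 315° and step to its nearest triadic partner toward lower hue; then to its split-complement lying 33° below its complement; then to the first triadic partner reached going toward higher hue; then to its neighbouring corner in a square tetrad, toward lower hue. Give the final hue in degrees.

315 − 120 = 195°   (triadic ↓)
195 + 147 = 342°   (split-comp 33° ↓)
342 + 120 = 462 → 462 − 360 = 102°   (triadic ↑)
102 − 90 = 12°   (square ↓)

12°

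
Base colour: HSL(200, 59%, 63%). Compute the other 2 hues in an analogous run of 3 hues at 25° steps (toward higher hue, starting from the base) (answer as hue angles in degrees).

225° and 250°

Analogous hues sit every 25° along the wheel.
200 + 25 = 225°
200 + 50 = 250°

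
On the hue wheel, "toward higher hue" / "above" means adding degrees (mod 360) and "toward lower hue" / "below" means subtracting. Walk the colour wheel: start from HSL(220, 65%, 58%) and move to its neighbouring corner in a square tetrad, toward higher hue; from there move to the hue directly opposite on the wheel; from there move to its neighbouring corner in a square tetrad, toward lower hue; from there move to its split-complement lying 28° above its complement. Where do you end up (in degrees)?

248°

+90° (square ↑): 220 + 90 = 310°
+180° (complement): 310 + 180 = 490 → 490 − 360 = 130°
−90° (square ↓): 130 − 90 = 40°
+208° (split-comp 28° ↑): 40 + 208 = 248°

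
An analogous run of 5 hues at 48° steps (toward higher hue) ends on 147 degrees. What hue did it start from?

4 steps of 48° (toward higher hue) give a net shift of +192°.
Start = end − shift: 147 − 192 = -45 → -45 + 360 = 315°

315°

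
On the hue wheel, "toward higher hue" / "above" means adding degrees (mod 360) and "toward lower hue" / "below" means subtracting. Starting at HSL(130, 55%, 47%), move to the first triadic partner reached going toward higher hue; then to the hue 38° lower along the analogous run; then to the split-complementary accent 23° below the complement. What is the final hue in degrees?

9°

triadic ↑ +120°: 130 + 120 = 250°
analog 38° ↓ −38°: 250 − 38 = 212°
split-comp 23° ↓ +157°: 212 + 157 = 369 → 369 − 360 = 9°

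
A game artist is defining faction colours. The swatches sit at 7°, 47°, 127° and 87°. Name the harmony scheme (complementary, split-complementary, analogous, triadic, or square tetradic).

Sort the hues: 7°, 47°, 87°, 127°.
Successive gaps around the wheel: 40°, 40°, 40°, 240°.
A run of hues at equal small steps (40°) with one large closing gap is an analogous group.

analogous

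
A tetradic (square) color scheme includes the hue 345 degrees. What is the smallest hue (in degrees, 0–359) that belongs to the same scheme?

A square tetradic scheme places four hues every 90°.
The full set through 345° is {75°, 165°, 255°, 345°}.

75°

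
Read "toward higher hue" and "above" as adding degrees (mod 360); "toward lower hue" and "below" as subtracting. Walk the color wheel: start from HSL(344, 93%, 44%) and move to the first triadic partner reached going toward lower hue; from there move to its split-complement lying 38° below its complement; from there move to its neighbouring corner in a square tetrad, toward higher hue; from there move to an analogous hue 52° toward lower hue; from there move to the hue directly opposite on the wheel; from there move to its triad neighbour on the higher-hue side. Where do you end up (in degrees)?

344°

triadic ↓ −120°: 344 − 120 = 224°
split-comp 38° ↓ +142°: 224 + 142 = 366 → 366 − 360 = 6°
square ↑ +90°: 6 + 90 = 96°
analog 52° ↓ −52°: 96 − 52 = 44°
complement +180°: 44 + 180 = 224°
triadic ↑ +120°: 224 + 120 = 344°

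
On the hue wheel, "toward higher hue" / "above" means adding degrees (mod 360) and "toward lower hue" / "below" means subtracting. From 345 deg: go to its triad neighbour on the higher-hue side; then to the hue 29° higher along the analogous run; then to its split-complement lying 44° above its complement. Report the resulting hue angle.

+120° (triadic ↑): 345 + 120 = 465 → 465 − 360 = 105°
+29° (analog 29° ↑): 105 + 29 = 134°
+224° (split-comp 44° ↑): 134 + 224 = 358°

358°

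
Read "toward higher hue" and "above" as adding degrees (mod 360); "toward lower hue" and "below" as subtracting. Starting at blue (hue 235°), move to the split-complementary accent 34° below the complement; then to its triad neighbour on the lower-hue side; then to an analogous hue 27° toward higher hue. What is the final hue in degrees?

288°

+146° (split-comp 34° ↓): 235 + 146 = 381 → 381 − 360 = 21°
−120° (triadic ↓): 21 − 120 = -99 → -99 + 360 = 261°
+27° (analog 27° ↑): 261 + 27 = 288°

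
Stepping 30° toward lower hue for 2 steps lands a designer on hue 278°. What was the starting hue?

2 steps of 30° (toward lower hue) give a net shift of −60°.
Start = end − shift: 278 + 60 = 338°

338°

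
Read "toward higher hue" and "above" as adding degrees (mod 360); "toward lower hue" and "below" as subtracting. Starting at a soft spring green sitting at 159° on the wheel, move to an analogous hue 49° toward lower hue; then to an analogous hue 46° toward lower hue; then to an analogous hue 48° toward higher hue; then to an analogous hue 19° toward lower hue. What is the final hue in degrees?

159 − 49 = 110°   (analog 49° ↓)
110 − 46 = 64°   (analog 46° ↓)
64 + 48 = 112°   (analog 48° ↑)
112 − 19 = 93°   (analog 19° ↓)

93°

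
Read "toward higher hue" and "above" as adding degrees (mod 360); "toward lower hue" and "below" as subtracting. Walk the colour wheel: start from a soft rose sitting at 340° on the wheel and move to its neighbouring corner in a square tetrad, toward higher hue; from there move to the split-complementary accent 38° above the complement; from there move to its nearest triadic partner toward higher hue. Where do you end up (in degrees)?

48°

340 + 90 = 430 → 430 − 360 = 70°   (square ↑)
70 + 218 = 288°   (split-comp 38° ↑)
288 + 120 = 408 → 408 − 360 = 48°   (triadic ↑)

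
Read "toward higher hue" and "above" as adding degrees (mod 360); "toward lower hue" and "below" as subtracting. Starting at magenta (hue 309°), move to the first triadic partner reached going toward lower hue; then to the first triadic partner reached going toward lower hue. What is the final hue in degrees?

309 − 120 = 189°   (triadic ↓)
189 − 120 = 69°   (triadic ↓)

69°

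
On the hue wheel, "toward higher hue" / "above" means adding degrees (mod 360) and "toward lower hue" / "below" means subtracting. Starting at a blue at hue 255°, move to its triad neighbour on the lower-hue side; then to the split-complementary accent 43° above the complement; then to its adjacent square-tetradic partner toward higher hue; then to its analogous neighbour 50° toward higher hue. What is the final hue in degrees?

138°

−120° (triadic ↓): 255 − 120 = 135°
+223° (split-comp 43° ↑): 135 + 223 = 358°
+90° (square ↑): 358 + 90 = 448 → 448 − 360 = 88°
+50° (analog 50° ↑): 88 + 50 = 138°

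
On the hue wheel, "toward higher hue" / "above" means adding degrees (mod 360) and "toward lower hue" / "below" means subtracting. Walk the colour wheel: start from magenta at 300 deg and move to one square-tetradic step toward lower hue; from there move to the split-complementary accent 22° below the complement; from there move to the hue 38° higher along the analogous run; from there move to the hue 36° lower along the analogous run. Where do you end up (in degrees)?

10°

300 − 90 = 210°   (square ↓)
210 + 158 = 368 → 368 − 360 = 8°   (split-comp 22° ↓)
8 + 38 = 46°   (analog 38° ↑)
46 − 36 = 10°   (analog 36° ↓)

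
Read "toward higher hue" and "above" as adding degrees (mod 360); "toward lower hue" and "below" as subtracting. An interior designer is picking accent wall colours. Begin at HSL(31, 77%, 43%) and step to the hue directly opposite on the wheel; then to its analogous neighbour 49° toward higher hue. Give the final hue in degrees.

+180° (complement): 31 + 180 = 211°
+49° (analog 49° ↑): 211 + 49 = 260°

260°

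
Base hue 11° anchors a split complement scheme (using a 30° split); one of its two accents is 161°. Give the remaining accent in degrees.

Split-complementary hues sit 30° either side of the complement.
Complement of the base 11°: 11 + 180 = 191°
The given accent 161° is 30° one side of 191°; the other accent sits 30° the other side: 191 + 30 = 221°

221°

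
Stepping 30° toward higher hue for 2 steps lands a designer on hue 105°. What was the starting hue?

45°

2 steps of 30° (toward higher hue) give a net shift of +60°.
Start = end − shift: 105 − 60 = 45°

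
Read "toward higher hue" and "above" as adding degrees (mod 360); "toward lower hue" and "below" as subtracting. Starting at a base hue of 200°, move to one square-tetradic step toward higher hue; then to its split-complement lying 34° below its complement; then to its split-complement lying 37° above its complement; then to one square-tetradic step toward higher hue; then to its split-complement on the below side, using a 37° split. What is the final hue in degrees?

166°

+90° (square ↑): 200 + 90 = 290°
+146° (split-comp 34° ↓): 290 + 146 = 436 → 436 − 360 = 76°
+217° (split-comp 37° ↑): 76 + 217 = 293°
+90° (square ↑): 293 + 90 = 383 → 383 − 360 = 23°
+143° (split-comp 37° ↓): 23 + 143 = 166°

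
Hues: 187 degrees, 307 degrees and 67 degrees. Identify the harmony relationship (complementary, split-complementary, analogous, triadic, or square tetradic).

triadic

Sort the hues: 67°, 187°, 307°.
Successive gaps around the wheel: 120°, 120°, 120°.
Three hues equally spaced 120° apart form a triad.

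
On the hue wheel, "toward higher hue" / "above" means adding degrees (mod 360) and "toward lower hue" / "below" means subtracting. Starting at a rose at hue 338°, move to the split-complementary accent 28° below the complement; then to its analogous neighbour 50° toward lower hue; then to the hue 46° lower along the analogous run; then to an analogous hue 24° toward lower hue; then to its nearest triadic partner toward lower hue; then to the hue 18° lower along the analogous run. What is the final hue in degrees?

split-comp 28° ↓ +152°: 338 + 152 = 490 → 490 − 360 = 130°
analog 50° ↓ −50°: 130 − 50 = 80°
analog 46° ↓ −46°: 80 − 46 = 34°
analog 24° ↓ −24°: 34 − 24 = 10°
triadic ↓ −120°: 10 − 120 = -110 → -110 + 360 = 250°
analog 18° ↓ −18°: 250 − 18 = 232°

232°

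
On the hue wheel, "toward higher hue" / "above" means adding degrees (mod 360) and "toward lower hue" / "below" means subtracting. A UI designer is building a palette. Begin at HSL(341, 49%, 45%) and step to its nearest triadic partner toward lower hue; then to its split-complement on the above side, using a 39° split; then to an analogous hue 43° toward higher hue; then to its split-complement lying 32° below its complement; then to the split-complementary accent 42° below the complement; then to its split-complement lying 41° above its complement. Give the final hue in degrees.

270°

triadic ↓ −120°: 341 − 120 = 221°
split-comp 39° ↑ +219°: 221 + 219 = 440 → 440 − 360 = 80°
analog 43° ↑ +43°: 80 + 43 = 123°
split-comp 32° ↓ +148°: 123 + 148 = 271°
split-comp 42° ↓ +138°: 271 + 138 = 409 → 409 − 360 = 49°
split-comp 41° ↑ +221°: 49 + 221 = 270°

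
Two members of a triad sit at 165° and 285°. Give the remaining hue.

A triad spaces three hues 120° apart.
The full set is {45°, 165°, 285°}.

45°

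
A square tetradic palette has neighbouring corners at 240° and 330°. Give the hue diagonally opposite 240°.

60°

A square tetradic scheme places four hues 90° apart; opposite corners are 180° apart.
240 + 180 = 420 → 420 − 360 = 60°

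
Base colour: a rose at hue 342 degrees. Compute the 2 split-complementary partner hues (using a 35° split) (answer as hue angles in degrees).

127° and 197°

Split-complementary hues sit 35° either side of the complement.
Complement of 342 degrees: 342 + 180 = 522 → 522 − 360 = 162°
162 − 35 = 127°
162 + 35 = 197°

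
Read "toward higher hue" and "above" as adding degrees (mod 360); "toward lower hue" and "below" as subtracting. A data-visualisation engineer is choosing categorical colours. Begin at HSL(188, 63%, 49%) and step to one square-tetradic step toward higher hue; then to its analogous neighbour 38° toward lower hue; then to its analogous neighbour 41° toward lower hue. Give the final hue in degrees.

square ↑ +90°: 188 + 90 = 278°
analog 38° ↓ −38°: 278 − 38 = 240°
analog 41° ↓ −41°: 240 − 41 = 199°

199°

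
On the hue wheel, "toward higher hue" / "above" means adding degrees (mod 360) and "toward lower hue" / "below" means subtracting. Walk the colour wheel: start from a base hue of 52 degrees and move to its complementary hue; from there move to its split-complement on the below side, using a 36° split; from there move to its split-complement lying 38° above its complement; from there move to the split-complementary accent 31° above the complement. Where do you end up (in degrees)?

complement +180°: 52 + 180 = 232°
split-comp 36° ↓ +144°: 232 + 144 = 376 → 376 − 360 = 16°
split-comp 38° ↑ +218°: 16 + 218 = 234°
split-comp 31° ↑ +211°: 234 + 211 = 445 → 445 − 360 = 85°

85°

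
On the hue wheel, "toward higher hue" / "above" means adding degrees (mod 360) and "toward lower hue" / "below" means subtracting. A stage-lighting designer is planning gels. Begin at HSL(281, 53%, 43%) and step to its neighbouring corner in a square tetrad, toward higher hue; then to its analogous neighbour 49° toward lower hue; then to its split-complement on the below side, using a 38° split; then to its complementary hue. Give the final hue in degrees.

284°

square ↑ +90°: 281 + 90 = 371 → 371 − 360 = 11°
analog 49° ↓ −49°: 11 − 49 = -38 → -38 + 360 = 322°
split-comp 38° ↓ +142°: 322 + 142 = 464 → 464 − 360 = 104°
complement +180°: 104 + 180 = 284°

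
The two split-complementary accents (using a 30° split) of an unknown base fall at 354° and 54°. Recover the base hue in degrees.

204°

The accents sit 30° either side of the complement, so the complement is their short-arc midpoint on the wheel.
Short-arc midpoint of 354° and 54°: 24°.
Base is 180° from the complement: 24 − 180 = -156 → -156 + 360 = 204°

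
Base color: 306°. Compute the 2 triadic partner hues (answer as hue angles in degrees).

306 + 120 = 426 → 426 − 360 = 66°
306 + 240 = 546 → 546 − 360 = 186°

66° and 186°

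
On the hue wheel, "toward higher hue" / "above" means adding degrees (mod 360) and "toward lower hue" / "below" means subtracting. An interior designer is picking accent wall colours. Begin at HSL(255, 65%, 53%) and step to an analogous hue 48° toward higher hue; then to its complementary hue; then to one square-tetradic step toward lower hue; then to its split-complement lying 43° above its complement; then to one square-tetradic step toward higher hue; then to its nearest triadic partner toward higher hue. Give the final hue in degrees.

106°

analog 48° ↑ +48°: 255 + 48 = 303°
complement +180°: 303 + 180 = 483 → 483 − 360 = 123°
square ↓ −90°: 123 − 90 = 33°
split-comp 43° ↑ +223°: 33 + 223 = 256°
square ↑ +90°: 256 + 90 = 346°
triadic ↑ +120°: 346 + 120 = 466 → 466 − 360 = 106°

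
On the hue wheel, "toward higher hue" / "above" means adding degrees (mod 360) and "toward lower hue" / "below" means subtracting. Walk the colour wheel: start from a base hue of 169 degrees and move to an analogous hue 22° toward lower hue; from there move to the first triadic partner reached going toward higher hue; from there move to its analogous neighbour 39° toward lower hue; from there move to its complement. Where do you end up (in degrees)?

analog 22° ↓ −22°: 169 − 22 = 147°
triadic ↑ +120°: 147 + 120 = 267°
analog 39° ↓ −39°: 267 − 39 = 228°
complement +180°: 228 + 180 = 408 → 408 − 360 = 48°

48°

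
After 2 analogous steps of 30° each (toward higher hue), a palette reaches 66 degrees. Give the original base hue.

6°

2 steps of 30° (toward higher hue) give a net shift of +60°.
Start = end − shift: 66 − 60 = 6°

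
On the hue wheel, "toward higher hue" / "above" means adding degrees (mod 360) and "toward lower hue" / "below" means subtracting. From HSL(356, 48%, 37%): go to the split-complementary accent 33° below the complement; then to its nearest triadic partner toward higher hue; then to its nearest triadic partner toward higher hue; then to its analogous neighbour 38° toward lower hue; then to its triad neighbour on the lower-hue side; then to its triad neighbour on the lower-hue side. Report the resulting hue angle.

105°

+147° (split-comp 33° ↓): 356 + 147 = 503 → 503 − 360 = 143°
+120° (triadic ↑): 143 + 120 = 263°
+120° (triadic ↑): 263 + 120 = 383 → 383 − 360 = 23°
−38° (analog 38° ↓): 23 − 38 = -15 → -15 + 360 = 345°
−120° (triadic ↓): 345 − 120 = 225°
−120° (triadic ↓): 225 − 120 = 105°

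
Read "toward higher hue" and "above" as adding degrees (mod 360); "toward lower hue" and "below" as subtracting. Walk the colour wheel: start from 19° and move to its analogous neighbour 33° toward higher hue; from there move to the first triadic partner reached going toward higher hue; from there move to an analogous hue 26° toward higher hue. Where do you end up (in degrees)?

198°

+33° (analog 33° ↑): 19 + 33 = 52°
+120° (triadic ↑): 52 + 120 = 172°
+26° (analog 26° ↑): 172 + 26 = 198°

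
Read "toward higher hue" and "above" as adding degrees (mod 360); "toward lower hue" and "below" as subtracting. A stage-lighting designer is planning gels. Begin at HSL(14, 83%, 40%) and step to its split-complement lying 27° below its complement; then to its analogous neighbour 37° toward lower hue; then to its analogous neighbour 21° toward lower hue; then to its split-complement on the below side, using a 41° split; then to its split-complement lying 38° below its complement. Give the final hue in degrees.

30°

+153° (split-comp 27° ↓): 14 + 153 = 167°
−37° (analog 37° ↓): 167 − 37 = 130°
−21° (analog 21° ↓): 130 − 21 = 109°
+139° (split-comp 41° ↓): 109 + 139 = 248°
+142° (split-comp 38° ↓): 248 + 142 = 390 → 390 − 360 = 30°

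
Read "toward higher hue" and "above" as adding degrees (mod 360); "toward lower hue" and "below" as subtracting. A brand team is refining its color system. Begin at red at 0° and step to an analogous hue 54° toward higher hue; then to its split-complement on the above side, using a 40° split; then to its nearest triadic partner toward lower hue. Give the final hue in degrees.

analog 54° ↑ +54°: 0 + 54 = 54°
split-comp 40° ↑ +220°: 54 + 220 = 274°
triadic ↓ −120°: 274 − 120 = 154°

154°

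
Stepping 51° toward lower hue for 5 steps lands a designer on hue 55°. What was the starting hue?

5 steps of 51° (toward lower hue) give a net shift of −255°.
Start = end − shift: 55 + 255 = 310°

310°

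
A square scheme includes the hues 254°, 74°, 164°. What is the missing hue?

344°

A square tetradic scheme places four hues every 90°.
The full set through 74° is {74°, 164°, 254°, 344°}.
Given {74°, 164°, 254°}, the missing hue is 344°.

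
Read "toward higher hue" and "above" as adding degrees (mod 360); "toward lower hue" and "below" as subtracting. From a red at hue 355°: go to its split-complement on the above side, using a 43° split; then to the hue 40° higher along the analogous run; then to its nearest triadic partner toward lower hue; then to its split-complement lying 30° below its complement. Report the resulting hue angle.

288°

355 + 223 = 578 → 578 − 360 = 218°   (split-comp 43° ↑)
218 + 40 = 258°   (analog 40° ↑)
258 − 120 = 138°   (triadic ↓)
138 + 150 = 288°   (split-comp 30° ↓)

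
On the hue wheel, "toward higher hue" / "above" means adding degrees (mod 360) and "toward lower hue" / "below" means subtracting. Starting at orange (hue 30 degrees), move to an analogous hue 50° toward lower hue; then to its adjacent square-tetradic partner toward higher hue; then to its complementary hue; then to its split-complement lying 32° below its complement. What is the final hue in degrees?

38°

−50° (analog 50° ↓): 30 − 50 = -20 → -20 + 360 = 340°
+90° (square ↑): 340 + 90 = 430 → 430 − 360 = 70°
+180° (complement): 70 + 180 = 250°
+148° (split-comp 32° ↓): 250 + 148 = 398 → 398 − 360 = 38°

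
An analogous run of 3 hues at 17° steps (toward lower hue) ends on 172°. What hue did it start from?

2 steps of 17° (toward lower hue) give a net shift of −34°.
Start = end − shift: 172 + 34 = 206°

206°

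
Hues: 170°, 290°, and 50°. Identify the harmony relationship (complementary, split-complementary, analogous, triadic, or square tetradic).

triadic

Sort the hues: 50°, 170°, 290°.
Successive gaps around the wheel: 120°, 120°, 120°.
Three hues equally spaced 120° apart form a triad.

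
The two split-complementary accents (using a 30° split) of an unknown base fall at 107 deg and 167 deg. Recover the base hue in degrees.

The accents sit 30° either side of the complement, so the complement is their short-arc midpoint on the wheel.
Short-arc midpoint of 107° and 167°: 137°.
Base is 180° from the complement: 137 − 180 = -43 → -43 + 360 = 317°

317°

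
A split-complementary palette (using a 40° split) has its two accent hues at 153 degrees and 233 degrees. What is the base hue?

13°

The accents sit 40° either side of the complement, so the complement is their short-arc midpoint on the wheel.
Short-arc midpoint of 153° and 233°: 193°.
Base is 180° from the complement: 193 − 180 = 13°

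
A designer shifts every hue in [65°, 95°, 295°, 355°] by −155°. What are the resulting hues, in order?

65 − 155 = -90 → -90 + 360 = 270°
95 − 155 = -60 → -60 + 360 = 300°
295 − 155 = 140°
355 − 155 = 200°

270°, 300°, 140°, 200°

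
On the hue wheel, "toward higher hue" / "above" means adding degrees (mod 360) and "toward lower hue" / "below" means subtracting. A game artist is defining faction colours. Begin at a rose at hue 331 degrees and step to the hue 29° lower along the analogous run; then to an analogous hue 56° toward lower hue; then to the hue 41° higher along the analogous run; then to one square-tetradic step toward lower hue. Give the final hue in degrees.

197°

−29° (analog 29° ↓): 331 − 29 = 302°
−56° (analog 56° ↓): 302 − 56 = 246°
+41° (analog 41° ↑): 246 + 41 = 287°
−90° (square ↓): 287 − 90 = 197°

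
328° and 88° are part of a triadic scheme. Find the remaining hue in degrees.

A triad places three hues 120° apart.
The full set through 88° is {88°, 208°, 328°}.
Given {88°, 328°}, the missing hue is 208°.

208°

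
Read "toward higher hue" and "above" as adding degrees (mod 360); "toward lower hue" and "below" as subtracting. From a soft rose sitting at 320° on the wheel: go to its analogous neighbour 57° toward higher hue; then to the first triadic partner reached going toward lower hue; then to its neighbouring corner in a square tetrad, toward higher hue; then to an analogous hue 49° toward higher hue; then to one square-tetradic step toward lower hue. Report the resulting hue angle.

306°

analog 57° ↑ +57°: 320 + 57 = 377 → 377 − 360 = 17°
triadic ↓ −120°: 17 − 120 = -103 → -103 + 360 = 257°
square ↑ +90°: 257 + 90 = 347°
analog 49° ↑ +49°: 347 + 49 = 396 → 396 − 360 = 36°
square ↓ −90°: 36 − 90 = -54 → -54 + 360 = 306°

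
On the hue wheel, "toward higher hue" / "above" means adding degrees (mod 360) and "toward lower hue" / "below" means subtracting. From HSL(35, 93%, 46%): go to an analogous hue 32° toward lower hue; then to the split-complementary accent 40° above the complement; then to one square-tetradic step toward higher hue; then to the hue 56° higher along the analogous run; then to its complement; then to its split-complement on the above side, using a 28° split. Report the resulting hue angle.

35 − 32 = 3°   (analog 32° ↓)
3 + 220 = 223°   (split-comp 40° ↑)
223 + 90 = 313°   (square ↑)
313 + 56 = 369 → 369 − 360 = 9°   (analog 56° ↑)
9 + 180 = 189°   (complement)
189 + 208 = 397 → 397 − 360 = 37°   (split-comp 28° ↑)

37°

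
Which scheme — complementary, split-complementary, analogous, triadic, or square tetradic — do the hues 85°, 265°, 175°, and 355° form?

Sort the hues: 85°, 175°, 265°, 355°.
Successive gaps around the wheel: 90°, 90°, 90°, 90°.
Four hues every 90° form a square tetradic scheme.

square tetradic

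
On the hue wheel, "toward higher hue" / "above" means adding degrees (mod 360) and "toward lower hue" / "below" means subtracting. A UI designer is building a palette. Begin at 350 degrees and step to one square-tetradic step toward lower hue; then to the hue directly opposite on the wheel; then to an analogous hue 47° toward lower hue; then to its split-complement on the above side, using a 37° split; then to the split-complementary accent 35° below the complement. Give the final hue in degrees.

35°

−90° (square ↓): 350 − 90 = 260°
+180° (complement): 260 + 180 = 440 → 440 − 360 = 80°
−47° (analog 47° ↓): 80 − 47 = 33°
+217° (split-comp 37° ↑): 33 + 217 = 250°
+145° (split-comp 35° ↓): 250 + 145 = 395 → 395 − 360 = 35°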